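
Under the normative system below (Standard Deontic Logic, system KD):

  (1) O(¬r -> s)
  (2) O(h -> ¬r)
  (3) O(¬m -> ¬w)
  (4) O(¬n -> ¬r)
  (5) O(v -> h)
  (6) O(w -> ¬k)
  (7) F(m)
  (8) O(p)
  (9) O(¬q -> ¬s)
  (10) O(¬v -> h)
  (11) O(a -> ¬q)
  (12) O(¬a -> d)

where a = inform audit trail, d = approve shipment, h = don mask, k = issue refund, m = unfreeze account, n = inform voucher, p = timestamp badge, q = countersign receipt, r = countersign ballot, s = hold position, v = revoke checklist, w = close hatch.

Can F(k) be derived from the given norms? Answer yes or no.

No

Premise 6 is O(w -> ¬k), but O(w) is not derivable from the premises, so it does not yield O(¬k).
No other premise forces O(¬k). An ideal world satisfying every premise can still have k true, so F(k) is not derivable.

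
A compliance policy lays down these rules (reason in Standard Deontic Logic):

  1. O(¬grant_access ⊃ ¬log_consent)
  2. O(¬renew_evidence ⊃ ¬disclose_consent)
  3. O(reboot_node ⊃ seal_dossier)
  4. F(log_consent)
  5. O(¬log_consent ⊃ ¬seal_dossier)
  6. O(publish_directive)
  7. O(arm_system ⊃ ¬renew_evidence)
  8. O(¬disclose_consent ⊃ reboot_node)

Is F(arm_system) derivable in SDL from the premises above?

Yes

F(log_consent) at premise 4 means O(¬log_consent).
Premise 5 is O(¬log_consent ⊃ ¬seal_dossier); since O(¬log_consent), deontic closure gives O(¬seal_dossier).
Premise 3, O(reboot_node ⊃ seal_dossier), contraposes to O(¬seal_dossier ⊃ ¬reboot_node); with O(¬seal_dossier) we get O(¬reboot_node).
The contrapositive of premise 8 (O(¬disclose_consent ⊃ reboot_node)) is O(¬reboot_node ⊃ disclose_consent), and O(¬reboot_node) is already established, so O(disclose_consent).
Premise 2 is O(¬renew_evidence ⊃ ¬disclose_consent); contrapositively O(disclose_consent ⊃ renew_evidence). Since O(disclose_consent) holds, K gives O(renew_evidence).
The contrapositive of premise 7 (O(arm_system ⊃ ¬renew_evidence)) is O(renew_evidence ⊃ ¬arm_system), and O(renew_evidence) is already established, so O(¬arm_system).
Premises 1, 6 do not contribute to this derivation.
So O(¬arm_system) holds, i.e. F(arm_system). The claim follows.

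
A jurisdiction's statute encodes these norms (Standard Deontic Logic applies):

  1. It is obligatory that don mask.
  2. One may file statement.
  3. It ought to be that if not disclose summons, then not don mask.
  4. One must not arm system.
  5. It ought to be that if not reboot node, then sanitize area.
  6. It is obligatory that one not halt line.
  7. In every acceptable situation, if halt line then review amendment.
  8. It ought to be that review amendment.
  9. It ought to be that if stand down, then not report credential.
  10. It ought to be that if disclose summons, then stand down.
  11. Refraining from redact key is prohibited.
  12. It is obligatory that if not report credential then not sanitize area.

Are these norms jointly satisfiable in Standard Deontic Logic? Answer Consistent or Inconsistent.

Consistent

Premise 7 is O(halt_line → review_amendment); even if O(review_amendment) held, inferring O(halt_line) would be affirming the consequent — invalid.
So O(halt_line) is not derivable, and the apparent clash with O(¬halt_line) does not arise.
A world satisfying every obligation exists (e.g. arm_system=false, disclose_summons=true, don_mask=true, file_statement=false, halt_line=false, reboot_node=true, redact_key=true, report_credential=false, review_amendment=true, sanitize_area=false, stand_down=true); no atom is both obligatory and forbidden, so the set is consistent.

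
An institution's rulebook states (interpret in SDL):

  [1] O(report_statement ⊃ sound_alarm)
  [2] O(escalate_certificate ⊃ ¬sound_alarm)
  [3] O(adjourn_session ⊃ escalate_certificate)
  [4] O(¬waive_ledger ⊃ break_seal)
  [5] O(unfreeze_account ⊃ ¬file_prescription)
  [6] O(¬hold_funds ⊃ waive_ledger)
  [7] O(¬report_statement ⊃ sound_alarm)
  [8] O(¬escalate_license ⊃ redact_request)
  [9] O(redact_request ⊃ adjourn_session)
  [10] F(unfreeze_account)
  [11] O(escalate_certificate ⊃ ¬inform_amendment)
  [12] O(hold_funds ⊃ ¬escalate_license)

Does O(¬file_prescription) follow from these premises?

Premise 5 is O(unfreeze_account ⊃ ¬file_prescription), but O(unfreeze_account) is not derivable from the premises, so it does not yield O(¬file_prescription).
No other premise forces O(¬file_prescription). An ideal world satisfying every premise can still have ¬file_prescription false, so O(¬file_prescription) is not derivable.

No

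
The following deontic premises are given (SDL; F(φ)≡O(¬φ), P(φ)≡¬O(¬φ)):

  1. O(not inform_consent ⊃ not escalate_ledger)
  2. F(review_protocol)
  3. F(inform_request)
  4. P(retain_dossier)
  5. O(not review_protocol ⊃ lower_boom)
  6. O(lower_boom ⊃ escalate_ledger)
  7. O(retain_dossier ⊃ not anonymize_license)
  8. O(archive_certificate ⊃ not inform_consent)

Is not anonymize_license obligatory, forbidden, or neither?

Neither

Premise 7 is O(retain_dossier ⊃ not anonymize_license), but O(retain_dossier) is not derivable from the premises (the permission P(retain_dossier) asserts only not O(not retain_dossier), not O(retain_dossier)), so it does not yield O(not anonymize_license).
No premise or chain of K-axiom applications forces O(not anonymize_license), and none forces O(anonymize_license). So not anonymize_license is neither obligatory nor forbidden under these norms.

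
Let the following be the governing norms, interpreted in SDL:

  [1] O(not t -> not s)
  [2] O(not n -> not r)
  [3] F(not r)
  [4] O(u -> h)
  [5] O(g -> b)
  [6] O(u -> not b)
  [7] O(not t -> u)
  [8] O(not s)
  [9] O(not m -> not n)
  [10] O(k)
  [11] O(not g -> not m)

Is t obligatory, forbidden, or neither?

Obligatory

F(not r) at premise 3 means O(r).
Premise 2, O(not n -> not r), contraposes to O(r -> n); with O(r) we get O(n).
Premise 9 is O(not m -> not n); contrapositively O(n -> m). Since O(n) holds, K gives O(m).
Premise 11, O(not g -> not m), contraposes to O(m -> g); with O(m) we get O(g).
From O(g) and premise 5, O(g -> b), we obtain O(b).
The contrapositive of premise 6 (O(u -> not b)) is O(b -> not u), and O(b) is already established, so O(not u).
The contrapositive of premise 7 (O(not t -> u)) is O(not u -> t), and O(not u) is already established, so O(t).
Premises 1, 4, 8, 10 do not contribute to this derivation.
Hence t is obligatory.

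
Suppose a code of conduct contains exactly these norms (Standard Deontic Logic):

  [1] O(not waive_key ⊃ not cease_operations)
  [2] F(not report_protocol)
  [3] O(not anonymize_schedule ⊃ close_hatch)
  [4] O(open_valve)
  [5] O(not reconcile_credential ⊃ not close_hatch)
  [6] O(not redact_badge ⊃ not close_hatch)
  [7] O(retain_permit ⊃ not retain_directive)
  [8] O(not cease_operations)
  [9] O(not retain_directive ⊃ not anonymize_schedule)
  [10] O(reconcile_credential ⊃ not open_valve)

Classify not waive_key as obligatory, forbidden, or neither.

Premise 1 is O(not waive_key ⊃ not cease_operations); even if O(not cease_operations) held, inferring O(not waive_key) would be affirming the consequent — invalid.
No premise or chain of K-axiom applications forces O(not waive_key), and none forces O(waive_key). So not waive_key is neither obligatory nor forbidden under these norms.

Neither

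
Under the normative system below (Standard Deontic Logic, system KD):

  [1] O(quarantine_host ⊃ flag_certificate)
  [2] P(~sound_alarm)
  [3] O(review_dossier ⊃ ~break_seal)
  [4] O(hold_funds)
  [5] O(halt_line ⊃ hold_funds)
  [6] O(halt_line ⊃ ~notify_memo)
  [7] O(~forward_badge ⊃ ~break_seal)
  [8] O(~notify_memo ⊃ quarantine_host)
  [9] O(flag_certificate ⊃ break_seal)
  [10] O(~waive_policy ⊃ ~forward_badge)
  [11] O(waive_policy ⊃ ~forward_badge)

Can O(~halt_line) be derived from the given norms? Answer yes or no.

By case analysis on waive_policy: premise 11 gives O(waive_policy ⊃ ~forward_badge) and premise 10 gives O(~waive_policy ⊃ ~forward_badge), so O(~forward_badge) either way.
Applying K to premise 7 (O(~forward_badge ⊃ ~break_seal)) and O(~forward_badge) yields O(~break_seal).
Premise 9, O(flag_certificate ⊃ break_seal), contraposes to O(~break_seal ⊃ ~flag_certificate); with O(~break_seal) we get O(~flag_certificate).
Premise 1, O(quarantine_host ⊃ flag_certificate), contraposes to O(~flag_certificate ⊃ ~quarantine_host); with O(~flag_certificate) we get O(~quarantine_host).
The contrapositive of premise 8 (O(~notify_memo ⊃ quarantine_host)) is O(~quarantine_host ⊃ notify_memo), and O(~quarantine_host) is already established, so O(notify_memo).
Premise 6, O(halt_line ⊃ ~notify_memo), contraposes to O(notify_memo ⊃ ~halt_line); with O(notify_memo) we get O(~halt_line).
Premises 2, 3, 4, 5 do not contribute to this derivation.
So O(~halt_line) follows.

Yes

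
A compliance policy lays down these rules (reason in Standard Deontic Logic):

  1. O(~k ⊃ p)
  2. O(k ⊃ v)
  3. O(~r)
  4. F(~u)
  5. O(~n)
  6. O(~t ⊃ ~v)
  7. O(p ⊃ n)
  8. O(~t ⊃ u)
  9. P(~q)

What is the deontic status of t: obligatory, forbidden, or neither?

Obligatory

From premise 5 we have O(~n).
Premise 7, O(p ⊃ n), contraposes to O(~n ⊃ ~p); with O(~n) we get O(~p).
The contrapositive of premise 1 (O(~k ⊃ p)) is O(~p ⊃ k), and O(~p) is already established, so O(k).
Premise 2 is O(k ⊃ v); since O(k), deontic closure gives O(v).
The contrapositive of premise 6 (O(~t ⊃ ~v)) is O(v ⊃ t), and O(v) is already established, so O(t).
Premises 3, 4, 8, 9 do not contribute to this derivation.
Hence t is obligatory.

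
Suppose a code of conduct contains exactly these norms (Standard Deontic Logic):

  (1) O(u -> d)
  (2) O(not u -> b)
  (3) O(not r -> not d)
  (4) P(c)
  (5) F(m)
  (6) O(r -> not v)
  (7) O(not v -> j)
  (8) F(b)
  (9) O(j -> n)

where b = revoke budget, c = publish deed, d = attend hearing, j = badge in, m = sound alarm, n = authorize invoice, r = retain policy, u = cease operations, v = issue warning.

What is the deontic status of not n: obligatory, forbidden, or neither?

Premise 8, F(b), is equivalent to O(not b).
Premise 2, O(not u -> b), contraposes to O(not b -> u); with O(not b) we get O(u).
From O(u) and premise 1, O(u -> d), we obtain O(d).
Premise 3 is O(not r -> not d); contrapositively O(d -> r). Since O(d) holds, K gives O(r).
With premise 6, O(r -> not v), the K-axiom yields O(not v).
Premise 7 is O(not v -> j); since O(not v), deontic closure gives O(j).
Applying K to premise 9 (O(j -> n)) and O(j) yields O(n).
Premises 4, 5 do not contribute to this derivation.
Thus O(n), which is F(not n): not n is forbidden.

Forbidden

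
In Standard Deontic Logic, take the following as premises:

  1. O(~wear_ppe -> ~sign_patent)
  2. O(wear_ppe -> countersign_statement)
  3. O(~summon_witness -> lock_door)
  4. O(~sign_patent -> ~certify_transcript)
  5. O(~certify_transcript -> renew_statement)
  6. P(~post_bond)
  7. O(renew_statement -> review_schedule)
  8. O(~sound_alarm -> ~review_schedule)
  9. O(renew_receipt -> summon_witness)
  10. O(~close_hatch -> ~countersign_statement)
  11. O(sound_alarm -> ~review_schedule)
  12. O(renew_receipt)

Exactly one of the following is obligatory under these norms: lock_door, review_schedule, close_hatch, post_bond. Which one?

Premises 8 and 11 cover both cases: O(~sound_alarm -> ~review_schedule) and O(sound_alarm -> ~review_schedule). Since ~sound_alarm ∨ sound_alarm is a tautology, O(~review_schedule) follows.
The contrapositive of premise 7 (O(renew_statement -> review_schedule)) is O(~review_schedule -> ~renew_statement), and O(~review_schedule) is already established, so O(~renew_statement).
The contrapositive of premise 5 (O(~certify_transcript -> renew_statement)) is O(~renew_statement -> certify_transcript), and O(~renew_statement) is already established, so O(certify_transcript).
Premise 4, O(~sign_patent -> ~certify_transcript), contraposes to O(certify_transcript -> sign_patent); with O(certify_transcript) we get O(sign_patent).
Premise 1, O(~wear_ppe -> ~sign_patent), contraposes to O(sign_patent -> wear_ppe); with O(sign_patent) we get O(wear_ppe).
Applying K to premise 2 (O(wear_ppe -> countersign_statement)) and O(wear_ppe) yields O(countersign_statement).
Premise 10 is O(~close_hatch -> ~countersign_statement); contrapositively O(countersign_statement -> close_hatch). Since O(countersign_statement) holds, K gives O(close_hatch).
So O(close_hatch) holds — close_hatch is obligatory. None of the other listed options is made obligatory by any chain of premises.

close_hatch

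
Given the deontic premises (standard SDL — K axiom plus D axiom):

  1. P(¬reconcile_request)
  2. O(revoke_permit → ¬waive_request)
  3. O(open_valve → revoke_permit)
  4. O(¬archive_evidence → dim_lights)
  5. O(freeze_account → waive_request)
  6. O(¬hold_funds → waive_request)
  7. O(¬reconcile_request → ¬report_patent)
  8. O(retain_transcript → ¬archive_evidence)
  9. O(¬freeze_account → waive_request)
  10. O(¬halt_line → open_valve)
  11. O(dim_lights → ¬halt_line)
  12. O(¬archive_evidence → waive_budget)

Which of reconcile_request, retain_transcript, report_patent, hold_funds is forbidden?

Premises 5 and 9 cover both cases: O(freeze_account → waive_request) and O(¬freeze_account → waive_request). Since freeze_account ∨ ¬freeze_account is a tautology, O(waive_request) follows.
The contrapositive of premise 2 (O(revoke_permit → ¬waive_request)) is O(waive_request → ¬revoke_permit), and O(waive_request) is already established, so O(¬revoke_permit).
Premise 3, O(open_valve → revoke_permit), contraposes to O(¬revoke_permit → ¬open_valve); with O(¬revoke_permit) we get O(¬open_valve).
The contrapositive of premise 10 (O(¬halt_line → open_valve)) is O(¬open_valve → halt_line), and O(¬open_valve) is already established, so O(halt_line).
The contrapositive of premise 11 (O(dim_lights → ¬halt_line)) is O(halt_line → ¬dim_lights), and O(halt_line) is already established, so O(¬dim_lights).
Premise 4, O(¬archive_evidence → dim_lights), contraposes to O(¬dim_lights → archive_evidence); with O(¬dim_lights) we get O(archive_evidence).
Premise 8, O(retain_transcript → ¬archive_evidence), contraposes to O(archive_evidence → ¬retain_transcript); with O(archive_evidence) we get O(¬retain_transcript).
So O(¬retain_transcript) holds, i.e. retain_transcript is forbidden. None of the other listed options is forbidden under the premises.

retain_transcript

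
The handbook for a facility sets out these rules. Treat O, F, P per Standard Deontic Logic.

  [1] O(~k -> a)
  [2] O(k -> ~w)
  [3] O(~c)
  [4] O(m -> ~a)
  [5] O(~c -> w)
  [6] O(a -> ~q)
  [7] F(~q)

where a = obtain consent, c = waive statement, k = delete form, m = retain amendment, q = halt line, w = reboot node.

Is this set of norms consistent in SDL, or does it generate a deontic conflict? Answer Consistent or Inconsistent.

Premise 7 is F(~q), i.e. O(q).
The contrapositive of premise 6 (O(a -> ~q)) is O(q -> ~a), and O(q) is already established, so O(~a).
Premise 1 is O(~k -> a); contrapositively O(~a -> k). Since O(~a) holds, K gives O(k).
From O(k) and premise 2, O(k -> ~w), we obtain O(~w).
Premise 5 is O(~c -> w); contrapositively O(~w -> c). Since O(~w) holds, K gives O(c).
Yet premise 3 states O(~c).
We now have both O(c) and O(~c) — c is simultaneously obligatory and forbidden, violating the D-axiom.

Inconsistent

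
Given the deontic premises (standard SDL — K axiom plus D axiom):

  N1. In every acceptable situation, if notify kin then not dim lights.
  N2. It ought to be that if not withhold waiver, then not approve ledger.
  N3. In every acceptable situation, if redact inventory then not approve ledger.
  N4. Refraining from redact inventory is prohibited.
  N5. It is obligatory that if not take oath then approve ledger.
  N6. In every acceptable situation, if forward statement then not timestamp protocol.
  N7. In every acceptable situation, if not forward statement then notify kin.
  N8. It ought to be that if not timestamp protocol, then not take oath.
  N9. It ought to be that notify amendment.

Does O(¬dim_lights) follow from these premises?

Premise 4, F(¬redact_inventory), is equivalent to O(redact_inventory).
Applying K to premise 3 (O(redact_inventory → ¬approve_ledger)) and O(redact_inventory) yields O(¬approve_ledger).
Premise 5 is O(¬take_oath → approve_ledger); contrapositively O(¬approve_ledger → take_oath). Since O(¬approve_ledger) holds, K gives O(take_oath).
Premise 8, O(¬timestamp_protocol → ¬take_oath), contraposes to O(take_oath → timestamp_protocol); with O(take_oath) we get O(timestamp_protocol).
Premise 6 is O(forward_statement → ¬timestamp_protocol); contrapositively O(timestamp_protocol → ¬forward_statement). Since O(timestamp_protocol) holds, K gives O(¬forward_statement).
Applying K to premise 7 (O(¬forward_statement → notify_kin)) and O(¬forward_statement) yields O(notify_kin).
From O(notify_kin) and premise 1, O(notify_kin → ¬dim_lights), we obtain O(¬dim_lights).
Premises 2, 9 do not contribute to this derivation.
So O(¬dim_lights) follows.

Yes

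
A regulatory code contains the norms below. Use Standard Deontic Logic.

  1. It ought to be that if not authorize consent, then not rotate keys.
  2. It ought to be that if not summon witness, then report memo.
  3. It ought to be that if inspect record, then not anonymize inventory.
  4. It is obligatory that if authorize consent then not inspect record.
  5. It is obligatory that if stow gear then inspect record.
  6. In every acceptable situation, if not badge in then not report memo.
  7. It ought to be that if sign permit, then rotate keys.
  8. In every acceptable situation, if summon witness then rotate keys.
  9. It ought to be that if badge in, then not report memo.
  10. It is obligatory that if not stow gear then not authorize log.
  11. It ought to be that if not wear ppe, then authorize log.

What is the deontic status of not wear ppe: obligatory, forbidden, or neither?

Forbidden

Premises 9 and 6 are O(badge_in → ¬report_memo) and O(¬badge_in → ¬report_memo); every ideal world satisfies badge_in or ¬badge_in, so in either case ¬report_memo holds — hence O(¬report_memo).
Premise 2, O(¬summon_witness → report_memo), contraposes to O(¬report_memo → summon_witness); with O(¬report_memo) we get O(summon_witness).
With premise 8, O(summon_witness → rotate_keys), the K-axiom yields O(rotate_keys).
The contrapositive of premise 1 (O(¬authorize_consent → ¬rotate_keys)) is O(rotate_keys → authorize_consent), and O(rotate_keys) is already established, so O(authorize_consent).
From O(authorize_consent) and premise 4, O(authorize_consent → ¬inspect_record), we obtain O(¬inspect_record).
The contrapositive of premise 5 (O(stow_gear → inspect_record)) is O(¬inspect_record → ¬stow_gear), and O(¬inspect_record) is already established, so O(¬stow_gear).
With premise 10, O(¬stow_gear → ¬authorize_log), the K-axiom yields O(¬authorize_log).
The contrapositive of premise 11 (O(¬wear_ppe → authorize_log)) is O(¬authorize_log → wear_ppe), and O(¬authorize_log) is already established, so O(wear_ppe).
Premises 3, 7 do not contribute to this derivation.
Thus O(wear_ppe), which is F(¬wear_ppe): ¬wear_ppe is forbidden.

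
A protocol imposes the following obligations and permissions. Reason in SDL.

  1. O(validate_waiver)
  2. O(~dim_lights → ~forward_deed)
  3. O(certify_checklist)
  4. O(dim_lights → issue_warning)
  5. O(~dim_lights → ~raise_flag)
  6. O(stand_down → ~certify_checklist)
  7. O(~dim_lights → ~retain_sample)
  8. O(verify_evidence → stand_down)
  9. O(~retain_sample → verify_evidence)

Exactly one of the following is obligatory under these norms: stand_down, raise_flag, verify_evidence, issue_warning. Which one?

Premise 3 states O(certify_checklist) outright.
The contrapositive of premise 6 (O(stand_down → ~certify_checklist)) is O(certify_checklist → ~stand_down), and O(certify_checklist) is already established, so O(~stand_down).
The contrapositive of premise 8 (O(verify_evidence → stand_down)) is O(~stand_down → ~verify_evidence), and O(~stand_down) is already established, so O(~verify_evidence).
Premise 9, O(~retain_sample → verify_evidence), contraposes to O(~verify_evidence → retain_sample); with O(~verify_evidence) we get O(retain_sample).
Premise 7 is O(~dim_lights → ~retain_sample); contrapositively O(retain_sample → dim_lights). Since O(retain_sample) holds, K gives O(dim_lights).
With premise 4, O(dim_lights → issue_warning), the K-axiom yields O(issue_warning).
So O(issue_warning) holds — issue_warning is obligatory. None of the other listed options is made obligatory by any chain of premises.

issue_warning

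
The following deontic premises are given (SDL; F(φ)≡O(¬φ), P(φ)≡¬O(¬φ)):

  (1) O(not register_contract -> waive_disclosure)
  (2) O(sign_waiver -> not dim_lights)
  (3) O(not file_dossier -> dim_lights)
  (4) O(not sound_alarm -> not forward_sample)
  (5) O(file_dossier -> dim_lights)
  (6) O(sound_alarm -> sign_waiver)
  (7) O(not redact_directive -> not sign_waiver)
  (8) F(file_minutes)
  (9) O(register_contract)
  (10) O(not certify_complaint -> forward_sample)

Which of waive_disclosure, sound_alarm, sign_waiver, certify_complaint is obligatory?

certify_complaint

Premises 5 and 3 cover both cases: O(file_dossier -> dim_lights) and O(not file_dossier -> dim_lights). Since file_dossier ∨ not file_dossier is a tautology, O(dim_lights) follows.
The contrapositive of premise 2 (O(sign_waiver -> not dim_lights)) is O(dim_lights -> not sign_waiver), and O(dim_lights) is already established, so O(not sign_waiver).
The contrapositive of premise 6 (O(sound_alarm -> sign_waiver)) is O(not sign_waiver -> not sound_alarm), and O(not sign_waiver) is already established, so O(not sound_alarm).
With premise 4, O(not sound_alarm -> not forward_sample), the K-axiom yields O(not forward_sample).
Premise 10 is O(not certify_complaint -> forward_sample); contrapositively O(not forward_sample -> certify_complaint). Since O(not forward_sample) holds, K gives O(certify_complaint).
So O(certify_complaint) holds — certify_complaint is obligatory. None of the other listed options is made obligatory by any chain of premises.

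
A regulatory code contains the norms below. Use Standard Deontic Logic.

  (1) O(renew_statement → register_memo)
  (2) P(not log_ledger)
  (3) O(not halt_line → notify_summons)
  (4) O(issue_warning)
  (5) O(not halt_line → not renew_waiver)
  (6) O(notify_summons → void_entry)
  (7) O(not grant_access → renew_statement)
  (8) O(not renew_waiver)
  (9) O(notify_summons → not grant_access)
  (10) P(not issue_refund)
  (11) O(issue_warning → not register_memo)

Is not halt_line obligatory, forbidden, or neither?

Forbidden

Premise 4 gives O(issue_warning).
From O(issue_warning) and premise 11, O(issue_warning → not register_memo), we obtain O(not register_memo).
The contrapositive of premise 1 (O(renew_statement → register_memo)) is O(not register_memo → not renew_statement), and O(not register_memo) is already established, so O(not renew_statement).
Premise 7, O(not grant_access → renew_statement), contraposes to O(not renew_statement → grant_access); with O(not renew_statement) we get O(grant_access).
Premise 9 is O(notify_summons → not grant_access); contrapositively O(grant_access → not notify_summons). Since O(grant_access) holds, K gives O(not notify_summons).
Premise 3, O(not halt_line → notify_summons), contraposes to O(not notify_summons → halt_line); with O(not notify_summons) we get O(halt_line).
Premises 2, 5, 6, 8, 10 do not contribute to this derivation.
Thus O(halt_line), which is F(not halt_line): not halt_line is forbidden.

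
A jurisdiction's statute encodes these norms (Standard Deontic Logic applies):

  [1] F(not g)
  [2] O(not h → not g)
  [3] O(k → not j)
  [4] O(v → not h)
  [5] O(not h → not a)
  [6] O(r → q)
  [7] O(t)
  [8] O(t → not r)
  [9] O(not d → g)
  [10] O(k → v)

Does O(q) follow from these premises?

Premise 6 is O(r → q), but O(r) is not derivable from the premises, so it does not yield O(q).
No other premise forces O(q). An ideal world satisfying every premise can still have q false, so O(q) is not derivable.

No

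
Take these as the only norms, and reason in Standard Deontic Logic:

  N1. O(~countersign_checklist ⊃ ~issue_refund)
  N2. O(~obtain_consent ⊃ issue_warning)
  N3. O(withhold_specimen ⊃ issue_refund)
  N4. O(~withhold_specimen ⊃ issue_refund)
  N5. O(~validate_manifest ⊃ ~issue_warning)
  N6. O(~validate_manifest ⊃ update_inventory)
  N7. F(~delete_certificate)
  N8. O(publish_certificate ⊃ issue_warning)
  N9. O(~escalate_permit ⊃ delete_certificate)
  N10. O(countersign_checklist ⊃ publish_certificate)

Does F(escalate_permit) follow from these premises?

Premise 9 is O(~escalate_permit ⊃ delete_certificate); even if O(delete_certificate) held, inferring O(~escalate_permit) would be affirming the consequent — invalid.
No other premise forces O(~escalate_permit). An ideal world satisfying every premise can still have escalate_permit true, so F(escalate_permit) is not derivable.

No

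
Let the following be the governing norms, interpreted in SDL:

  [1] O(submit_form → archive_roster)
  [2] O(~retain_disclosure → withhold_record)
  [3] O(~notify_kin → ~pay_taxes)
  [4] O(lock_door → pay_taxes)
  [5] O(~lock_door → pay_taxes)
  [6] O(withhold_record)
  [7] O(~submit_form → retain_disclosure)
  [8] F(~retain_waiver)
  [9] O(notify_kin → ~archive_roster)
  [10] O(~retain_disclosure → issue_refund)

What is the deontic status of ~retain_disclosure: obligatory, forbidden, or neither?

Forbidden

By case analysis on ~lock_door: premise 5 gives O(~lock_door → pay_taxes) and premise 4 gives O(lock_door → pay_taxes), so O(pay_taxes) either way.
Premise 3, O(~notify_kin → ~pay_taxes), contraposes to O(pay_taxes → notify_kin); with O(pay_taxes) we get O(notify_kin).
With premise 9, O(notify_kin → ~archive_roster), the K-axiom yields O(~archive_roster).
Premise 1, O(submit_form → archive_roster), contraposes to O(~archive_roster → ~submit_form); with O(~archive_roster) we get O(~submit_form).
With premise 7, O(~submit_form → retain_disclosure), the K-axiom yields O(retain_disclosure).
Premises 2, 6, 8, 10 do not contribute to this derivation.
Thus O(retain_disclosure), which is F(~retain_disclosure): ~retain_disclosure is forbidden.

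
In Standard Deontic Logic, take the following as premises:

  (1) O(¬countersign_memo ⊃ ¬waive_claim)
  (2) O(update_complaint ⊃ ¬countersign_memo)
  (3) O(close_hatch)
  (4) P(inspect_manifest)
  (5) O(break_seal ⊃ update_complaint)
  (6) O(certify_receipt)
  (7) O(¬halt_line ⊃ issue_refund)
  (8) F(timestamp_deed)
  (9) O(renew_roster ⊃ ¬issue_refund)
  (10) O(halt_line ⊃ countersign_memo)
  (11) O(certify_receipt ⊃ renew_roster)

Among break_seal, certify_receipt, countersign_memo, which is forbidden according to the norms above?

Premise 6 gives O(certify_receipt).
Applying K to premise 11 (O(certify_receipt ⊃ renew_roster)) and O(certify_receipt) yields O(renew_roster).
Applying K to premise 9 (O(renew_roster ⊃ ¬issue_refund)) and O(renew_roster) yields O(¬issue_refund).
Premise 7 is O(¬halt_line ⊃ issue_refund); contrapositively O(¬issue_refund ⊃ halt_line). Since O(¬issue_refund) holds, K gives O(halt_line).
Applying K to premise 10 (O(halt_line ⊃ countersign_memo)) and O(halt_line) yields O(countersign_memo).
Premise 2 is O(update_complaint ⊃ ¬countersign_memo); contrapositively O(countersign_memo ⊃ ¬update_complaint). Since O(countersign_memo) holds, K gives O(¬update_complaint).
Premise 5, O(break_seal ⊃ update_complaint), contraposes to O(¬update_complaint ⊃ ¬break_seal); with O(¬update_complaint) we get O(¬break_seal).
So O(¬break_seal) holds, i.e. break_seal is forbidden. None of the other listed options is forbidden under the premises.

break_seal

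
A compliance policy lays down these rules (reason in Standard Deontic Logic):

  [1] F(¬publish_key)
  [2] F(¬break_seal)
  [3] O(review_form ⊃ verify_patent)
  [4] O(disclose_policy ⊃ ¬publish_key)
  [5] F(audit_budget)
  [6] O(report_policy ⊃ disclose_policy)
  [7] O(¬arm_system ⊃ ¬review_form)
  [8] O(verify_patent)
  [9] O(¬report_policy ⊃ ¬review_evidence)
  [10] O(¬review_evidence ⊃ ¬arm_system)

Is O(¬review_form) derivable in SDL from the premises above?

Premise 1, F(¬publish_key), is equivalent to O(publish_key).
Premise 4 is O(disclose_policy ⊃ ¬publish_key); contrapositively O(publish_key ⊃ ¬disclose_policy). Since O(publish_key) holds, K gives O(¬disclose_policy).
Premise 6 is O(report_policy ⊃ disclose_policy); contrapositively O(¬disclose_policy ⊃ ¬report_policy). Since O(¬disclose_policy) holds, K gives O(¬report_policy).
Applying K to premise 9 (O(¬report_policy ⊃ ¬review_evidence)) and O(¬report_policy) yields O(¬review_evidence).
From O(¬review_evidence) and premise 10, O(¬review_evidence ⊃ ¬arm_system), we obtain O(¬arm_system).
From O(¬arm_system) and premise 7, O(¬arm_system ⊃ ¬review_form), we obtain O(¬review_form).
Premises 2, 3, 5, 8 do not contribute to this derivation.
So O(¬review_form) follows.

Yes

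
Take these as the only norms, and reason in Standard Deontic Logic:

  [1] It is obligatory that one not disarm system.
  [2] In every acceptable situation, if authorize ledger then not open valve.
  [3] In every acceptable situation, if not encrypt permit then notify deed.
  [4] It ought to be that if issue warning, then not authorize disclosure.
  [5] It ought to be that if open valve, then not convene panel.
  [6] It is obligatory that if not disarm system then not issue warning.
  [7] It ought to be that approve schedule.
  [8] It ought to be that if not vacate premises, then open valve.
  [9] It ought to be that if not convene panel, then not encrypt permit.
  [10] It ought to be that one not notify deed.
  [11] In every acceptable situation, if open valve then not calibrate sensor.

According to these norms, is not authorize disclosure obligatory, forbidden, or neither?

Neither

Premise 4 is O(issue_warning → ¬authorize_disclosure), but O(issue_warning) is not derivable from the premises, so it does not yield O(¬authorize_disclosure).
No premise or chain of K-axiom applications forces O(¬authorize_disclosure), and none forces O(authorize_disclosure). So ¬authorize_disclosure is neither obligatory nor forbidden under these norms.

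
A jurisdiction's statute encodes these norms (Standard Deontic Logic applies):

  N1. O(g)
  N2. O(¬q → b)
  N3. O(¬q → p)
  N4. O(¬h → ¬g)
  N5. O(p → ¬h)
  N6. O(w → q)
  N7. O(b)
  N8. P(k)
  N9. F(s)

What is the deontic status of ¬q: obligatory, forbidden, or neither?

Forbidden

From premise 1 we have O(g).
Premise 4 is O(¬h → ¬g); contrapositively O(g → h). Since O(g) holds, K gives O(h).
Premise 5 is O(p → ¬h); contrapositively O(h → ¬p). Since O(h) holds, K gives O(¬p).
The contrapositive of premise 3 (O(¬q → p)) is O(¬p → q), and O(¬p) is already established, so O(q).
Premises 2, 6, 7, 8, 9 do not contribute to this derivation.
Thus O(q), which is F(¬q): ¬q is forbidden.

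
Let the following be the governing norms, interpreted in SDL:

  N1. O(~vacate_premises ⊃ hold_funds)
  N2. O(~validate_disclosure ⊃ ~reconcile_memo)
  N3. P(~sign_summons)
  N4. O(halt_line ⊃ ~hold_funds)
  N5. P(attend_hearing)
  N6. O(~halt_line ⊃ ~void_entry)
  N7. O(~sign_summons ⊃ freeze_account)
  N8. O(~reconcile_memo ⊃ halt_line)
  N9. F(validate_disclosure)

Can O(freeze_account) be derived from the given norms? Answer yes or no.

No

Premise 7 is O(~sign_summons ⊃ freeze_account), but O(~sign_summons) is not derivable from the premises (the permission P(~sign_summons) asserts only ~O(sign_summons), not O(~sign_summons)), so it does not yield O(freeze_account).
No other premise forces O(freeze_account). An ideal world satisfying every premise can still have freeze_account false, so O(freeze_account) is not derivable.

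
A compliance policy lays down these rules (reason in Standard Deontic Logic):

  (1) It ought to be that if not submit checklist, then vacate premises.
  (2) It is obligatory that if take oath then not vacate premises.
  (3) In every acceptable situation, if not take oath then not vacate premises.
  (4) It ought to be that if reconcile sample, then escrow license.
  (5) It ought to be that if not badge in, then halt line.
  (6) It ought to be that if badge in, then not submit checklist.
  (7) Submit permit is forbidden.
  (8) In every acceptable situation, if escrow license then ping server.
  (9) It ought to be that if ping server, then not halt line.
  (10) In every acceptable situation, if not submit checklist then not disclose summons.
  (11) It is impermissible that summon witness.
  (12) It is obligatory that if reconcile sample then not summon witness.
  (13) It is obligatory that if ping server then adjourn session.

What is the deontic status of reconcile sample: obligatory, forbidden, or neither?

Premises 2 and 3 are O(take_oath → ¬vacate_premises) and O(¬take_oath → ¬vacate_premises); every ideal world satisfies take_oath or ¬take_oath, so in either case ¬vacate_premises holds — hence O(¬vacate_premises).
The contrapositive of premise 1 (O(¬submit_checklist → vacate_premises)) is O(¬vacate_premises → submit_checklist), and O(¬vacate_premises) is already established, so O(submit_checklist).
The contrapositive of premise 6 (O(badge_in → ¬submit_checklist)) is O(submit_checklist → ¬badge_in), and O(submit_checklist) is already established, so O(¬badge_in).
With premise 5, O(¬badge_in → halt_line), the K-axiom yields O(halt_line).
Premise 9, O(ping_server → ¬halt_line), contraposes to O(halt_line → ¬ping_server); with O(halt_line) we get O(¬ping_server).
Premise 8, O(escrow_license → ping_server), contraposes to O(¬ping_server → ¬escrow_license); with O(¬ping_server) we get O(¬escrow_license).
Premise 4, O(reconcile_sample → escrow_license), contraposes to O(¬escrow_license → ¬reconcile_sample); with O(¬escrow_license) we get O(¬reconcile_sample).
Premises 7, 10, 11, 12, 13 do not contribute to this derivation.
Thus O(¬reconcile_sample), which is F(reconcile_sample): reconcile_sample is forbidden.

Forbidden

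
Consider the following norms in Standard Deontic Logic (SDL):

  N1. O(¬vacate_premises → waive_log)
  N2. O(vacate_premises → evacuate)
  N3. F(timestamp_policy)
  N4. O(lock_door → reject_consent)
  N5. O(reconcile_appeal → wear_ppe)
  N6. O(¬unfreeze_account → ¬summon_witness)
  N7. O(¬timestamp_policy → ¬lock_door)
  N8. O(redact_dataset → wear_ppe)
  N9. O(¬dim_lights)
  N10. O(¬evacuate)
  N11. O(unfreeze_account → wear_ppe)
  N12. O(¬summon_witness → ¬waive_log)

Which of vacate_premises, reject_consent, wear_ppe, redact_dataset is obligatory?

wear_ppe

Premise 10 gives O(¬evacuate).
Premise 2, O(vacate_premises → evacuate), contraposes to O(¬evacuate → ¬vacate_premises); with O(¬evacuate) we get O(¬vacate_premises).
Premise 1 is O(¬vacate_premises → waive_log); since O(¬vacate_premises), deontic closure gives O(waive_log).
Premise 12, O(¬summon_witness → ¬waive_log), contraposes to O(waive_log → summon_witness); with O(waive_log) we get O(summon_witness).
The contrapositive of premise 6 (O(¬unfreeze_account → ¬summon_witness)) is O(summon_witness → unfreeze_account), and O(summon_witness) is already established, so O(unfreeze_account).
Premise 11 is O(unfreeze_account → wear_ppe); since O(unfreeze_account), deontic closure gives O(wear_ppe).
So O(wear_ppe) holds — wear_ppe is obligatory. None of the other listed options is made obligatory by any chain of premises.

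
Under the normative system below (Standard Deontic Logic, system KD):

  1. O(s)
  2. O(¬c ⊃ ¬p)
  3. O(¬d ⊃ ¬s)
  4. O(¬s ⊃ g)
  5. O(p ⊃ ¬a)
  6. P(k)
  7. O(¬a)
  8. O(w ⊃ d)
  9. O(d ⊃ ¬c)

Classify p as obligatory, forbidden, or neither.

Forbidden

Premise 1 states O(s) outright.
The contrapositive of premise 3 (O(¬d ⊃ ¬s)) is O(s ⊃ d), and O(s) is already established, so O(d).
From O(d) and premise 9, O(d ⊃ ¬c), we obtain O(¬c).
From O(¬c) and premise 2, O(¬c ⊃ ¬p), we obtain O(¬p).
Premises 4, 5, 6, 7, 8 do not contribute to this derivation.
Thus O(¬p), which is F(p): p is forbidden.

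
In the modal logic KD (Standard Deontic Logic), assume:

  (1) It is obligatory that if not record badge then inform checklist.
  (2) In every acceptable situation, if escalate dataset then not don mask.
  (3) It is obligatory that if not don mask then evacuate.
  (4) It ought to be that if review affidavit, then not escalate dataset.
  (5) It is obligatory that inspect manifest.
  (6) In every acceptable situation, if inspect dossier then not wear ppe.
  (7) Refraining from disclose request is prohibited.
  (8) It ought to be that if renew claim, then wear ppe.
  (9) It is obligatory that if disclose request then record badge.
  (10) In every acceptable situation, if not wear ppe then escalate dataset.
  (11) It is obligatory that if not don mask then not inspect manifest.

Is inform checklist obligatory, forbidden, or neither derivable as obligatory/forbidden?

Neither

Premise 1 is O(¬record_badge → inform_checklist), but O(¬record_badge) is not derivable from the premises, so it does not yield O(inform_checklist).
No premise or chain of K-axiom applications forces O(inform_checklist), and none forces O(¬inform_checklist). So inform_checklist is neither obligatory nor forbidden under these norms.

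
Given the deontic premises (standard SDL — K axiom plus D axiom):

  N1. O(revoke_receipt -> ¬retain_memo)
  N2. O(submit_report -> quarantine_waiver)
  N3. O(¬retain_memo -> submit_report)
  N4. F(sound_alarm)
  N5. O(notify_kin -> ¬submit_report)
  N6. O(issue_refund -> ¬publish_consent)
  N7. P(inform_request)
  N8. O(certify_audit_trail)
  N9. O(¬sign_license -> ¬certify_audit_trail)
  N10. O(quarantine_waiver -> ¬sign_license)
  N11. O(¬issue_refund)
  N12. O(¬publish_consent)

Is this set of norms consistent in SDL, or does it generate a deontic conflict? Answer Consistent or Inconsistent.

Premise 6 is O(issue_refund -> ¬publish_consent); even if O(¬publish_consent) held, inferring O(issue_refund) would be affirming the consequent — invalid.
So O(issue_refund) is not derivable, and the apparent clash with O(¬issue_refund) does not arise.
A world satisfying every obligation exists (e.g. certify_audit_trail=true, inform_request=false, issue_refund=false, notify_kin=false, publish_consent=false, quarantine_waiver=false, retain_memo=true, revoke_receipt=false, sign_license=true, sound_alarm=false, submit_report=false); no atom is both obligatory and forbidden, so the set is consistent.

Consistent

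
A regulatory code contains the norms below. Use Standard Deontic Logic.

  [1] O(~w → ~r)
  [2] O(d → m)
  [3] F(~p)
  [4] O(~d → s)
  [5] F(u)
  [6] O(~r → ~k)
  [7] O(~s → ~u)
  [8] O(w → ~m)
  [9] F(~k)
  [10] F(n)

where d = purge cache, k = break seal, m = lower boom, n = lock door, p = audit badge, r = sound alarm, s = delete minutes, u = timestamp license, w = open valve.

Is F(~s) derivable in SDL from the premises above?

Yes

Premise 9 is F(~k), i.e. O(k).
Premise 6 is O(~r → ~k); contrapositively O(k → r). Since O(k) holds, K gives O(r).
Premise 1 is O(~w → ~r); contrapositively O(r → w). Since O(r) holds, K gives O(w).
From O(w) and premise 8, O(w → ~m), we obtain O(~m).
Premise 2, O(d → m), contraposes to O(~m → ~d); with O(~m) we get O(~d).
Applying K to premise 4 (O(~d → s)) and O(~d) yields O(s).
Premises 3, 5, 7, 10 do not contribute to this derivation.
So O(s) holds, i.e. F(~s). The claim follows.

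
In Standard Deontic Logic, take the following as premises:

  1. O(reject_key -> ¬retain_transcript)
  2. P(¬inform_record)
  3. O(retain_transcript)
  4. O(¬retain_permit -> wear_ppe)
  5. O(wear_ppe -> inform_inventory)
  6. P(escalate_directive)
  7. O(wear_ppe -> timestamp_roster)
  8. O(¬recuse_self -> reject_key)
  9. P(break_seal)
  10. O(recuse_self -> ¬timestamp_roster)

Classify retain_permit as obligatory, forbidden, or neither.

From premise 3 we have O(retain_transcript).
Premise 1 is O(reject_key -> ¬retain_transcript); contrapositively O(retain_transcript -> ¬reject_key). Since O(retain_transcript) holds, K gives O(¬reject_key).
Premise 8, O(¬recuse_self -> reject_key), contraposes to O(¬reject_key -> recuse_self); with O(¬reject_key) we get O(recuse_self).
With premise 10, O(recuse_self -> ¬timestamp_roster), the K-axiom yields O(¬timestamp_roster).
The contrapositive of premise 7 (O(wear_ppe -> timestamp_roster)) is O(¬timestamp_roster -> ¬wear_ppe), and O(¬timestamp_roster) is already established, so O(¬wear_ppe).
Premise 4, O(¬retain_permit -> wear_ppe), contraposes to O(¬wear_ppe -> retain_permit); with O(¬wear_ppe) we get O(retain_permit).
Premises 2, 5, 6, 9 do not contribute to this derivation.
Hence retain_permit is obligatory.

Obligatory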